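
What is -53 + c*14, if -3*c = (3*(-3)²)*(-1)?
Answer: 73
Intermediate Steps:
c = 9 (c = -3*(-3)²*(-1)/3 = -3*9*(-1)/3 = -9*(-1) = -⅓*(-27) = 9)
-53 + c*14 = -53 + 9*14 = -53 + 126 = 73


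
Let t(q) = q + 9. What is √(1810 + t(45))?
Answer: 2*√466 ≈ 43.174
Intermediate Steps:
t(q) = 9 + q
√(1810 + t(45)) = √(1810 + (9 + 45)) = √(1810 + 54) = √1864 = 2*√466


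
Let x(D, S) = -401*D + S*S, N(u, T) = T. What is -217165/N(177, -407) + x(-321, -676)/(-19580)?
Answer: 364882911/724460 ≈ 503.66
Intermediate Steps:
x(D, S) = S**2 - 401*D (x(D, S) = -401*D + S**2 = S**2 - 401*D)
-217165/N(177, -407) + x(-321, -676)/(-19580) = -217165/(-407) + ((-676)**2 - 401*(-321))/(-19580) = -217165*(-1/407) + (456976 + 128721)*(-1/19580) = 217165/407 + 585697*(-1/19580) = 217165/407 - 585697/19580 = 364882911/724460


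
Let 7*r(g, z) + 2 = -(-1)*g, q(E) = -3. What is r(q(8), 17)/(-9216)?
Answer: 5/64512 ≈ 7.7505e-5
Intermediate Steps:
r(g, z) = -2/7 + g/7 (r(g, z) = -2/7 + (-(-1)*g)/7 = -2/7 + g/7)
r(q(8), 17)/(-9216) = (-2/7 + (1/7)*(-3))/(-9216) = (-2/7 - 3/7)*(-1/9216) = -5/7*(-1/9216) = 5/64512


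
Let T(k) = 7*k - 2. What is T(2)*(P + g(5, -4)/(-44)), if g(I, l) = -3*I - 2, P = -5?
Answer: -609/11 ≈ -55.364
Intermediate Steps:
g(I, l) = -2 - 3*I
T(k) = -2 + 7*k
T(2)*(P + g(5, -4)/(-44)) = (-2 + 7*2)*(-5 + (-2 - 3*5)/(-44)) = (-2 + 14)*(-5 + (-2 - 15)*(-1/44)) = 12*(-5 - 17*(-1/44)) = 12*(-5 + 17/44) = 12*(-203/44) = -609/11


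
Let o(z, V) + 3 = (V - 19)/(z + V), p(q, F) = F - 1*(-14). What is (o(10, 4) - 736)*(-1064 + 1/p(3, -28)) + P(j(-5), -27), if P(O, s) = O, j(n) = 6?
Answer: 154348993/196 ≈ 7.8750e+5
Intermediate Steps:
p(q, F) = 14 + F (p(q, F) = F + 14 = 14 + F)
o(z, V) = -3 + (-19 + V)/(V + z) (o(z, V) = -3 + (V - 19)/(z + V) = -3 + (-19 + V)/(V + z))
(o(10, 4) - 736)*(-1064 + 1/p(3, -28)) + P(j(-5), -27) = ((-19 - 3*10 - 2*4)/(4 + 10) - 736)*(-1064 + 1/(14 - 28)) + 6 = ((-19 - 30 - 8)/14 - 736)*(-1064 + 1/(-14)) + 6 = ((1/14)*(-57) - 736)*(-1064 - 1/14) + 6 = (-57/14 - 736)*(-14897/14) + 6 = -10361/14*(-14897/14) + 6 = 154347817/196 + 6 = 154348993/196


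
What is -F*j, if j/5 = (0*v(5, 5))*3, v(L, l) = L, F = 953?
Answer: 0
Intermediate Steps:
j = 0 (j = 5*((0*5)*3) = 5*(0*3) = 5*0 = 0)
-F*j = -953*0 = -1*0 = 0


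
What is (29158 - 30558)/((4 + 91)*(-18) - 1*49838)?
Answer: 50/1841 ≈ 0.027159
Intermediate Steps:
(29158 - 30558)/((4 + 91)*(-18) - 1*49838) = -1400/(95*(-18) - 49838) = -1400/(-1710 - 49838) = -1400/(-51548) = -1400*(-1/51548) = 50/1841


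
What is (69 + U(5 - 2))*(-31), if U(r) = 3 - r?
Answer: -2139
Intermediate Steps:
(69 + U(5 - 2))*(-31) = (69 + (3 - (5 - 2)))*(-31) = (69 + (3 - 1*3))*(-31) = (69 + (3 - 3))*(-31) = (69 + 0)*(-31) = 69*(-31) = -2139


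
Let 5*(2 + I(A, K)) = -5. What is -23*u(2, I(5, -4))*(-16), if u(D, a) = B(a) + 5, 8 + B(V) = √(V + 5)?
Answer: -1104 + 368*√2 ≈ -583.57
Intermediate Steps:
I(A, K) = -3 (I(A, K) = -2 + (⅕)*(-5) = -2 - 1 = -3)
B(V) = -8 + √(5 + V) (B(V) = -8 + √(V + 5) = -8 + √(5 + V))
u(D, a) = -3 + √(5 + a) (u(D, a) = (-8 + √(5 + a)) + 5 = -3 + √(5 + a))
-23*u(2, I(5, -4))*(-16) = -23*(-3 + √(5 - 3))*(-16) = -23*(-3 + √2)*(-16) = (69 - 23*√2)*(-16) = -1104 + 368*√2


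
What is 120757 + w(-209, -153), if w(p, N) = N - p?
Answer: 120813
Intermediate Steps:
120757 + w(-209, -153) = 120757 + (-153 - 1*(-209)) = 120757 + (-153 + 209) = 120757 + 56 = 120813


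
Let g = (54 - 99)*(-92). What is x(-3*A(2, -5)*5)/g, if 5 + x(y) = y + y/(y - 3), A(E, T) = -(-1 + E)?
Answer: 1/368 ≈ 0.0027174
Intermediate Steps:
A(E, T) = 1 - E
g = 4140 (g = -45*(-92) = 4140)
x(y) = -5 + y + y/(-3 + y) (x(y) = -5 + (y + y/(y - 3)) = -5 + (y + y/(-3 + y)) = -5 + y + y/(-3 + y))
x(-3*A(2, -5)*5)/g = ((15 + (-3*(1 - 1*2)*5)² - 7*(-3*(1 - 1*2))*5)/(-3 - 3*(1 - 1*2)*5))/4140 = ((15 + (-3*(1 - 2)*5)² - 7*(-3*(1 - 2))*5)/(-3 - 3*(1 - 2)*5))*(1/4140) = ((15 + (-3*(-1)*5)² - 7*(-3*(-1))*5)/(-3 - 3*(-1)*5))*(1/4140) = ((15 + (3*5)² - 21*5)/(-3 + 3*5))*(1/4140) = ((15 + 15² - 7*15)/(-3 + 15))*(1/4140) = ((15 + 225 - 105)/12)*(1/4140) = ((1/12)*135)*(1/4140) = (45/4)*(1/4140) = 1/368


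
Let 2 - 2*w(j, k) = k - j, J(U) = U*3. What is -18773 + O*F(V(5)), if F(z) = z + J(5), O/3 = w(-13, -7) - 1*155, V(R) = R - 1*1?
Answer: -27722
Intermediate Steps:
J(U) = 3*U
w(j, k) = 1 + j/2 - k/2 (w(j, k) = 1 - (k - j)/2 = 1 + (j/2 - k/2) = 1 + j/2 - k/2)
V(R) = -1 + R (V(R) = R - 1 = -1 + R)
O = -471 (O = 3*((1 + (½)*(-13) - ½*(-7)) - 1*155) = 3*((1 - 13/2 + 7/2) - 155) = 3*(-2 - 155) = 3*(-157) = -471)
F(z) = 15 + z (F(z) = z + 3*5 = z + 15 = 15 + z)
-18773 + O*F(V(5)) = -18773 - 471*(15 + (-1 + 5)) = -18773 - 471*(15 + 4) = -18773 - 471*19 = -18773 - 8949 = -27722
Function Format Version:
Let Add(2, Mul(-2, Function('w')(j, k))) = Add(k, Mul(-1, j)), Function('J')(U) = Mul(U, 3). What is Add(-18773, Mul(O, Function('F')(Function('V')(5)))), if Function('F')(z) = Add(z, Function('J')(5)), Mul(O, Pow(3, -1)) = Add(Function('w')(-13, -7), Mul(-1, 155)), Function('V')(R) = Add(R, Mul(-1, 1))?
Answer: -27722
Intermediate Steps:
Function('J')(U) = Mul(3, U)
Function('w')(j, k) = Add(1, Mul(Rational(1, 2), j), Mul(Rational(-1, 2), k)) (Function('w')(j, k) = Add(1, Mul(Rational(-1, 2), Add(k, Mul(-1, j)))) = Add(1, Add(Mul(Rational(1, 2), j), Mul(Rational(-1, 2), k))) = Add(1, Mul(Rational(1, 2), j), Mul(Rational(-1, 2), k)))
Function('V')(R) = Add(-1, R) (Function('V')(R) = Add(R, -1) = Add(-1, R))
O = -471 (O = Mul(3, Add(Add(1, Mul(Rational(1, 2), -13), Mul(Rational(-1, 2), -7)), Mul(-1, 155))) = Mul(3, Add(Add(1, Rational(-13, 2), Rational(7, 2)), -155)) = Mul(3, Add(-2, -155)) = Mul(3, -157) = -471)
Function('F')(z) = Add(15, z) (Function('F')(z) = Add(z, Mul(3, 5)) = Add(z, 15) = Add(15, z))
Add(-18773, Mul(O, Function('F')(Function('V')(5)))) = Add(-18773, Mul(-471, Add(15, Add(-1, 5)))) = Add(-18773, Mul(-471, Add(15, 4))) = Add(-18773, Mul(-471, 19)) = Add(-18773, -8949) = -27722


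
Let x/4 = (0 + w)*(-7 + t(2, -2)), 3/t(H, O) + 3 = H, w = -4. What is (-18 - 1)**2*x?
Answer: 57760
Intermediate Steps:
t(H, O) = 3/(-3 + H)
x = 160 (x = 4*((0 - 4)*(-7 + 3/(-3 + 2))) = 4*(-4*(-7 + 3/(-1))) = 4*(-4*(-7 + 3*(-1))) = 4*(-4*(-7 - 3)) = 4*(-4*(-10)) = 4*40 = 160)
(-18 - 1)**2*x = (-18 - 1)**2*160 = (-19)**2*160 = 361*160 = 57760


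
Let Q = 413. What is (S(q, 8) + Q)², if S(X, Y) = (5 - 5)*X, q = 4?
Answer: 170569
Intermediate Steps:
S(X, Y) = 0 (S(X, Y) = 0*X = 0)
(S(q, 8) + Q)² = (0 + 413)² = 413² = 170569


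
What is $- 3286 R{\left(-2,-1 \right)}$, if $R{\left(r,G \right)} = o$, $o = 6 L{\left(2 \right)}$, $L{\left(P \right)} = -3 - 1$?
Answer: $78864$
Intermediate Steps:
$L{\left(P \right)} = -4$
$o = -24$ ($o = 6 \left(-4\right) = -24$)
$R{\left(r,G \right)} = -24$
$- 3286 R{\left(-2,-1 \right)} = \left(-3286\right) \left(-24\right) = 78864$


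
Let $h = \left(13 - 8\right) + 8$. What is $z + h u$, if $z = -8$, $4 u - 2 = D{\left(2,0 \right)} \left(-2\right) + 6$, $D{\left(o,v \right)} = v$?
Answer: $18$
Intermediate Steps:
$h = 13$ ($h = 5 + 8 = 13$)
$u = 2$ ($u = \frac{1}{2} + \frac{0 \left(-2\right) + 6}{4} = \frac{1}{2} + \frac{0 + 6}{4} = \frac{1}{2} + \frac{1}{4} \cdot 6 = \frac{1}{2} + \frac{3}{2} = 2$)
$z + h u = -8 + 13 \cdot 2 = -8 + 26 = 18$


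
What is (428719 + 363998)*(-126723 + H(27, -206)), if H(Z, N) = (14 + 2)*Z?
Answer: -100113022647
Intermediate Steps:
H(Z, N) = 16*Z
(428719 + 363998)*(-126723 + H(27, -206)) = (428719 + 363998)*(-126723 + 16*27) = 792717*(-126723 + 432) = 792717*(-126291) = -100113022647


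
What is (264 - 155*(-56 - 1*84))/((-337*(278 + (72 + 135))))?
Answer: -21964/163445 ≈ -0.13438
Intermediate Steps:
(264 - 155*(-56 - 1*84))/((-337*(278 + (72 + 135)))) = (264 - 155*(-56 - 84))/((-337*(278 + 207))) = (264 - 155*(-140))/((-337*485)) = (264 + 21700)/(-163445) = 21964*(-1/163445) = -21964/163445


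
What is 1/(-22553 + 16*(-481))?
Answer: -1/30249 ≈ -3.3059e-5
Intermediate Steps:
1/(-22553 + 16*(-481)) = 1/(-22553 - 7696) = 1/(-30249) = -1/30249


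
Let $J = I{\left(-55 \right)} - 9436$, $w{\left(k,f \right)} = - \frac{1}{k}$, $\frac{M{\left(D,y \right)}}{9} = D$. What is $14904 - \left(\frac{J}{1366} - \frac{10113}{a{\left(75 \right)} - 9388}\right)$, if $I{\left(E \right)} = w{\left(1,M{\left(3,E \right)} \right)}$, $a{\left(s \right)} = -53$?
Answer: $\frac{64094438461}{4298802} \approx 14910.0$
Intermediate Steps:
$M{\left(D,y \right)} = 9 D$
$I{\left(E \right)} = -1$ ($I{\left(E \right)} = - 1^{-1} = \left(-1\right) 1 = -1$)
$J = -9437$ ($J = -1 - 9436 = -9437$)
$14904 - \left(\frac{J}{1366} - \frac{10113}{a{\left(75 \right)} - 9388}\right) = 14904 - \left(- \frac{9437}{1366} - \frac{10113}{-53 - 9388}\right) = 14904 - \left(\left(-9437\right) \frac{1}{1366} - \frac{10113}{-9441}\right) = 14904 - \left(- \frac{9437}{1366} - - \frac{3371}{3147}\right) = 14904 - \left(- \frac{9437}{1366} + \frac{3371}{3147}\right) = 14904 - - \frac{25093453}{4298802} = 14904 + \frac{25093453}{4298802} = \frac{64094438461}{4298802}$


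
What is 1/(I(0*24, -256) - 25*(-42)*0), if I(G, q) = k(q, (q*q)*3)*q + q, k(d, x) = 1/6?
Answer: -3/896 ≈ -0.0033482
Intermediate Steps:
k(d, x) = 1/6
I(G, q) = 7*q/6 (I(G, q) = q/6 + q = 7*q/6)
1/(I(0*24, -256) - 25*(-42)*0) = 1/((7/6)*(-256) - 25*(-42)*0) = 1/(-896/3 + 1050*0) = 1/(-896/3 + 0) = 1/(-896/3) = -3/896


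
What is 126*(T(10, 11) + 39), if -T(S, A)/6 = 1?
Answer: 4158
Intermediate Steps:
T(S, A) = -6 (T(S, A) = -6*1 = -6)
126*(T(10, 11) + 39) = 126*(-6 + 39) = 126*33 = 4158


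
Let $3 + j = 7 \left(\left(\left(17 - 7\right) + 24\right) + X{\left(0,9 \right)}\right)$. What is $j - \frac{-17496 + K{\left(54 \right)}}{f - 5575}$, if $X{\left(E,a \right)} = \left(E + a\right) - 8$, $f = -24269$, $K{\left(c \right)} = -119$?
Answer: $\frac{7204633}{29844} \approx 241.41$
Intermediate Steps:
$X{\left(E,a \right)} = -8 + E + a$
$j = 242$ ($j = -3 + 7 \left(\left(\left(17 - 7\right) + 24\right) + \left(-8 + 0 + 9\right)\right) = -3 + 7 \left(\left(10 + 24\right) + 1\right) = -3 + 7 \left(34 + 1\right) = -3 + 7 \cdot 35 = -3 + 245 = 242$)
$j - \frac{-17496 + K{\left(54 \right)}}{f - 5575} = 242 - \frac{-17496 - 119}{-24269 - 5575} = 242 - - \frac{17615}{-29844} = 242 - \left(-17615\right) \left(- \frac{1}{29844}\right) = 242 - \frac{17615}{29844} = \frac{7204633}{29844}$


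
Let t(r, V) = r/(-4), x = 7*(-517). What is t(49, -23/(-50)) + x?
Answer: -14525/4 ≈ -3631.3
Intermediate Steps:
x = -3619
t(r, V) = -r/4 (t(r, V) = r*(-¼) = -r/4)
t(49, -23/(-50)) + x = -¼*49 - 3619 = -49/4 - 3619 = -14525/4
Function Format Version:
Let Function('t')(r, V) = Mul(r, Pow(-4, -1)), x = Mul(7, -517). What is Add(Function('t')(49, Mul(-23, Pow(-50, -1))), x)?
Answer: Rational(-14525, 4) ≈ -3631.3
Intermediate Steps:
x = -3619
Function('t')(r, V) = Mul(Rational(-1, 4), r) (Function('t')(r, V) = Mul(r, Rational(-1, 4)) = Mul(Rational(-1, 4), r))
Add(Function('t')(49, Mul(-23, Pow(-50, -1))), x) = Add(Mul(Rational(-1, 4), 49), -3619) = Add(Rational(-49, 4), -3619) = Rational(-14525, 4)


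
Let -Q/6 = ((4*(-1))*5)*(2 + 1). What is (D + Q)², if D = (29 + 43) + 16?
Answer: 200704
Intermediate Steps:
Q = 360 (Q = -6*(4*(-1))*5*(2 + 1) = -6*(-4*5)*3 = -(-120)*3 = -6*(-60) = 360)
D = 88 (D = 72 + 16 = 88)
(D + Q)² = (88 + 360)² = 448² = 200704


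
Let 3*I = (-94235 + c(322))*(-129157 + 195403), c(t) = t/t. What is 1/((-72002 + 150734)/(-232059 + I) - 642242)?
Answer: -2081107247/1336574480606506 ≈ -1.5570e-6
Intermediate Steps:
c(t) = 1
I = -2080875188 (I = ((-94235 + 1)*(-129157 + 195403))/3 = (-94234*66246)/3 = (1/3)*(-6242625564) = -2080875188)
1/((-72002 + 150734)/(-232059 + I) - 642242) = 1/((-72002 + 150734)/(-232059 - 2080875188) - 642242) = 1/(78732/(-2081107247) - 642242) = 1/(78732*(-1/2081107247) - 642242) = 1/(-78732/2081107247 - 642242) = 1/(-1336574480606506/2081107247) = -2081107247/1336574480606506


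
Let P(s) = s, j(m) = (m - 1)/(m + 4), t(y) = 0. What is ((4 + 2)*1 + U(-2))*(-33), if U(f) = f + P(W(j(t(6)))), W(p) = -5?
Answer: 33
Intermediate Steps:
j(m) = (-1 + m)/(4 + m)
U(f) = -5 + f (U(f) = f - 5 = -5 + f)
((4 + 2)*1 + U(-2))*(-33) = ((4 + 2)*1 + (-5 - 2))*(-33) = (6*1 - 7)*(-33) = (6 - 7)*(-33) = -1*(-33) = 33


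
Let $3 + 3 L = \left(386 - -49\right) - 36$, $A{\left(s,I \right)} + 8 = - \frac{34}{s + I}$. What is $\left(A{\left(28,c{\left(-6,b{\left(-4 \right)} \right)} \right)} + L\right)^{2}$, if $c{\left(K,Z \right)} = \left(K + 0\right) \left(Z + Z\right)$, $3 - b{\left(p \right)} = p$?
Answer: $\frac{12173121}{784} \approx 15527.0$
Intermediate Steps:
$b{\left(p \right)} = 3 - p$
$c{\left(K,Z \right)} = 2 K Z$ ($c{\left(K,Z \right)} = K 2 Z = 2 K Z$)
$A{\left(s,I \right)} = -8 - \frac{34}{I + s}$ ($A{\left(s,I \right)} = -8 - \frac{34}{s + I} = -8 - \frac{34}{I + s}$)
$L = 132$ ($L = -1 + \frac{\left(386 - -49\right) - 36}{3} = -1 + \frac{\left(386 + 49\right) - 36}{3} = -1 + \frac{435 - 36}{3} = -1 + \frac{1}{3} \cdot 399 = -1 + 133 = 132$)
$\left(A{\left(28,c{\left(-6,b{\left(-4 \right)} \right)} \right)} + L\right)^{2} = \left(\frac{2 \left(-17 - 4 \cdot 2 \left(-6\right) \left(3 - -4\right) - 112\right)}{2 \left(-6\right) \left(3 - -4\right) + 28} + 132\right)^{2} = \left(\frac{2 \left(-17 - 4 \cdot 2 \left(-6\right) \left(3 + 4\right) - 112\right)}{2 \left(-6\right) \left(3 + 4\right) + 28} + 132\right)^{2} = \left(\frac{2 \left(-17 - 4 \cdot 2 \left(-6\right) 7 - 112\right)}{2 \left(-6\right) 7 + 28} + 132\right)^{2} = \left(\frac{2 \left(-17 - -336 - 112\right)}{-84 + 28} + 132\right)^{2} = \left(\frac{2 \left(-17 + 336 - 112\right)}{-56} + 132\right)^{2} = \left(2 \left(- \frac{1}{56}\right) 207 + 132\right)^{2} = \left(- \frac{207}{28} + 132\right)^{2} = \left(\frac{3489}{28}\right)^{2} = \frac{12173121}{784}$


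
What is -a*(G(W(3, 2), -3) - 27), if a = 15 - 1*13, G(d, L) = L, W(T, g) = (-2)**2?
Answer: 60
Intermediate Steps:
W(T, g) = 4
a = 2 (a = 15 - 13 = 2)
-a*(G(W(3, 2), -3) - 27) = -2*(-3 - 27) = -2*(-30) = -1*(-60) = 60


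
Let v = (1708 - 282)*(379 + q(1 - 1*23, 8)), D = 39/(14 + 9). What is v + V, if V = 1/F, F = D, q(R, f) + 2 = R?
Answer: 19742993/39 ≈ 5.0623e+5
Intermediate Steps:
q(R, f) = -2 + R
D = 39/23 ≈ 1.6957
F = 39/23 ≈ 1.6957
v = 506230 (v = (1708 - 282)*(379 + (-2 + (1 - 1*23))) = 1426*(379 + (-2 + (1 - 23))) = 1426*(379 + (-2 - 22)) = 1426*(379 - 24) = 1426*355 = 506230)
V = 23/39 (V = 1/(39/23) = 23/39 ≈ 0.58974)
v + V = 506230 + 23/39 = 19742993/39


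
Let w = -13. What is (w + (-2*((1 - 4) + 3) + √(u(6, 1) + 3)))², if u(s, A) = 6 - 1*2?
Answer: (13 - √7)² ≈ 107.21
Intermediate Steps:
u(s, A) = 4 (u(s, A) = 6 - 2 = 4)
(w + (-2*((1 - 4) + 3) + √(u(6, 1) + 3)))² = (-13 + (-2*((1 - 4) + 3) + √(4 + 3)))² = (-13 + (-2*(-3 + 3) + √7))² = (-13 + (-2*0 + √7))² = (-13 + (0 + √7))² = (-13 + √7)²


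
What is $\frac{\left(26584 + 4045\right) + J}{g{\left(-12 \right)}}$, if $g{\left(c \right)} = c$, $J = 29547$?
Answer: $- \frac{15044}{3} \approx -5014.7$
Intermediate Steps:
$\frac{\left(26584 + 4045\right) + J}{g{\left(-12 \right)}} = \frac{\left(26584 + 4045\right) + 29547}{-12} = \left(30629 + 29547\right) \left(- \frac{1}{12}\right) = 60176 \left(- \frac{1}{12}\right) = - \frac{15044}{3}$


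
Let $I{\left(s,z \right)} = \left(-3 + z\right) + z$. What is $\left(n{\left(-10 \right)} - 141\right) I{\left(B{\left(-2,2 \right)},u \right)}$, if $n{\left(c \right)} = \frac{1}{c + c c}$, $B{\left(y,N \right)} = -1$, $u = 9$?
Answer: $- \frac{12689}{6} \approx -2114.8$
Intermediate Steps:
$I{\left(s,z \right)} = -3 + 2 z$
$n{\left(c \right)} = \frac{1}{c + c^{2}}$
$\left(n{\left(-10 \right)} - 141\right) I{\left(B{\left(-2,2 \right)},u \right)} = \left(\frac{1}{\left(-10\right) \left(1 - 10\right)} - 141\right) \left(-3 + 2 \cdot 9\right) = \left(- \frac{1}{10 \left(-9\right)} - 141\right) \left(-3 + 18\right) = \left(\left(- \frac{1}{10}\right) \left(- \frac{1}{9}\right) - 141\right) 15 = \left(\frac{1}{90} - 141\right) 15 = \left(- \frac{12689}{90}\right) 15 = - \frac{12689}{6}$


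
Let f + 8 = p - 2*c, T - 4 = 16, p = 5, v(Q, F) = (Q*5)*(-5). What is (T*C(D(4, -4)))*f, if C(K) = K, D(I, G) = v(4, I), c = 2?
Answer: 14000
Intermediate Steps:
v(Q, F) = -25*Q (v(Q, F) = (5*Q)*(-5) = -25*Q)
D(I, G) = -100 (D(I, G) = -25*4 = -100)
T = 20 (T = 4 + 16 = 20)
f = -7 (f = -8 + (5 - 2*2) = -8 + (5 - 4) = -8 + 1 = -7)
(T*C(D(4, -4)))*f = (20*(-100))*(-7) = -2000*(-7) = 14000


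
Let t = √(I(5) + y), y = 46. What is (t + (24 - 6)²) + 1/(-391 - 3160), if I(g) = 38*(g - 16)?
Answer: 1150523/3551 + 2*I*√93 ≈ 324.0 + 19.287*I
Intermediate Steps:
I(g) = -608 + 38*g (I(g) = 38*(-16 + g) = -608 + 38*g)
t = 2*I*√93 (t = √((-608 + 38*5) + 46) = √((-608 + 190) + 46) = √(-418 + 46) = √(-372) = 2*I*√93 ≈ 19.287*I)
(t + (24 - 6)²) + 1/(-391 - 3160) = (2*I*√93 + (24 - 6)²) + 1/(-391 - 3160) = (2*I*√93 + 18²) + 1/(-3551) = (2*I*√93 + 324) - 1/3551 = (324 + 2*I*√93) - 1/3551 = 1150523/3551 + 2*I*√93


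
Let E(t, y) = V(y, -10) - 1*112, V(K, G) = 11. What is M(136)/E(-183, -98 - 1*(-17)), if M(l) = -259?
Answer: 259/101 ≈ 2.5644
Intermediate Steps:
E(t, y) = -101 (E(t, y) = 11 - 1*112 = 11 - 112 = -101)
M(136)/E(-183, -98 - 1*(-17)) = -259/(-101) = -259*(-1/101) = 259/101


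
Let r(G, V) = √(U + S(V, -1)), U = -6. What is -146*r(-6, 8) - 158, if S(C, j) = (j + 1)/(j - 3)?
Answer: -158 - 146*I*√6 ≈ -158.0 - 357.63*I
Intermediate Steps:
S(C, j) = (1 + j)/(-3 + j)
r(G, V) = I*√6 (r(G, V) = √(-6 + (1 - 1)/(-3 - 1)) = √(-6 + 0/(-4)) = √(-6 - ¼*0) = √(-6 + 0) = √(-6) = I*√6)
-146*r(-6, 8) - 158 = -146*I*√6 - 158 = -158 - 146*I*√6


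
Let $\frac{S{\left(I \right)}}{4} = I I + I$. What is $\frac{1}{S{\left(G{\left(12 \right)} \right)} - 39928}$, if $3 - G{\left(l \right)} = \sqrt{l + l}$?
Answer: $- \frac{4973}{197843480} + \frac{7 \sqrt{6}}{197843480} \approx -2.5049 \cdot 10^{-5}$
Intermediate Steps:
$G{\left(l \right)} = 3 - \sqrt{2} \sqrt{l}$ ($G{\left(l \right)} = 3 - \sqrt{l + l} = 3 - \sqrt{2 l} = 3 - \sqrt{2} \sqrt{l}$)
$S{\left(I \right)} = 4 I + 4 I^{2}$ ($S{\left(I \right)} = 4 \left(I I + I\right) = 4 \left(I^{2} + I\right) = 4 \left(I + I^{2}\right) = 4 I + 4 I^{2}$)
$\frac{1}{S{\left(G{\left(12 \right)} \right)} - 39928} = \frac{1}{4 \left(3 - \sqrt{2} \sqrt{12}\right) \left(1 + \left(3 - \sqrt{2} \sqrt{12}\right)\right) - 39928} = \frac{1}{4 \left(3 - \sqrt{2} \cdot 2 \sqrt{3}\right) \left(1 + \left(3 - \sqrt{2} \cdot 2 \sqrt{3}\right)\right) - 39928} = \frac{1}{4 \left(3 - 2 \sqrt{6}\right) \left(1 + \left(3 - 2 \sqrt{6}\right)\right) - 39928} = \frac{1}{4 \left(3 - 2 \sqrt{6}\right) \left(4 - 2 \sqrt{6}\right) - 39928} = \frac{1}{-39928 + 4 \left(3 - 2 \sqrt{6}\right) \left(4 - 2 \sqrt{6}\right)}$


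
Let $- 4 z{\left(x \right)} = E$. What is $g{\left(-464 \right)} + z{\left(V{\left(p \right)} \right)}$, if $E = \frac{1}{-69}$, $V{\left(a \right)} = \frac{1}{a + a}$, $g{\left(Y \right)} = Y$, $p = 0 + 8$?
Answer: $- \frac{128063}{276} \approx -464.0$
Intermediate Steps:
$p = 8$
$V{\left(a \right)} = \frac{1}{2 a}$
$E = - \frac{1}{69} \approx -0.014493$
$z{\left(x \right)} = \frac{1}{276}$ ($z{\left(x \right)} = \left(- \frac{1}{4}\right) \left(- \frac{1}{69}\right) = \frac{1}{276}$)
$g{\left(-464 \right)} + z{\left(V{\left(p \right)} \right)} = -464 + \frac{1}{276} = - \frac{128063}{276}$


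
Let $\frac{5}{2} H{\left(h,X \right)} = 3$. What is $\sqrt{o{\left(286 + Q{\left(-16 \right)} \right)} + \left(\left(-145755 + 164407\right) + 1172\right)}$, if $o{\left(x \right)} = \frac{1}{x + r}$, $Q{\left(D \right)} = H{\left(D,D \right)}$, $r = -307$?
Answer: $\frac{\sqrt{21588281}}{33} \approx 140.8$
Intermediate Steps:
$H{\left(h,X \right)} = \frac{6}{5}$ ($H{\left(h,X \right)} = \frac{2}{5} \cdot 3 = \frac{6}{5}$)
$Q{\left(D \right)} = \frac{6}{5}$
$o{\left(x \right)} = \frac{1}{-307 + x}$ ($o{\left(x \right)} = \frac{1}{x - 307} = \frac{1}{-307 + x}$)
$\sqrt{o{\left(286 + Q{\left(-16 \right)} \right)} + \left(\left(-145755 + 164407\right) + 1172\right)} = \sqrt{\frac{1}{-307 + \left(286 + \frac{6}{5}\right)} + \left(\left(-145755 + 164407\right) + 1172\right)} = \sqrt{\frac{1}{-307 + \frac{1436}{5}} + \left(18652 + 1172\right)} = \sqrt{\frac{1}{- \frac{99}{5}} + 19824} = \sqrt{- \frac{5}{99} + 19824} = \sqrt{\frac{1962571}{99}} = \frac{\sqrt{21588281}}{33}$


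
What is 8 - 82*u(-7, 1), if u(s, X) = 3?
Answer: -238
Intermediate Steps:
8 - 82*u(-7, 1) = 8 - 82*3 = 8 - 246 = -238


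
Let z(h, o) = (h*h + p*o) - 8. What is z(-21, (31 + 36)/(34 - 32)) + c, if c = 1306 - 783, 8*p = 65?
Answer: 19651/16 ≈ 1228.2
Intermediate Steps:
p = 65/8 (p = (⅛)*65 = 65/8 ≈ 8.1250)
z(h, o) = -8 + h² + 65*o/8 (z(h, o) = (h*h + 65*o/8) - 8 = (h² + 65*o/8) - 8 = -8 + h² + 65*o/8)
c = 523
z(-21, (31 + 36)/(34 - 32)) + c = (-8 + (-21)² + 65*((31 + 36)/(34 - 32))/8) + 523 = (-8 + 441 + 65*(67/2)/8) + 523 = (-8 + 441 + 65*(67*(½))/8) + 523 = (-8 + 441 + (65/8)*(67/2)) + 523 = (-8 + 441 + 4355/16) + 523 = 11283/16 + 523 = 19651/16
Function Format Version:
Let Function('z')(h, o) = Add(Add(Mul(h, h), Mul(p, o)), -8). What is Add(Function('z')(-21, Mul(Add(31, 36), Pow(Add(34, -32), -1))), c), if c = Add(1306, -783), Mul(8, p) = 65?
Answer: Rational(19651, 16) ≈ 1228.2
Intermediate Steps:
p = Rational(65, 8) (p = Mul(Rational(1, 8), 65) = Rational(65, 8) ≈ 8.1250)
Function('z')(h, o) = Add(-8, Pow(h, 2), Mul(Rational(65, 8), o)) (Function('z')(h, o) = Add(Add(Mul(h, h), Mul(Rational(65, 8), o)), -8) = Add(Add(Pow(h, 2), Mul(Rational(65, 8), o)), -8) = Add(-8, Pow(h, 2), Mul(Rational(65, 8), o)))
c = 523
Add(Function('z')(-21, Mul(Add(31, 36), Pow(Add(34, -32), -1))), c) = Add(Add(-8, Pow(-21, 2), Mul(Rational(65, 8), Mul(Add(31, 36), Pow(Add(34, -32), -1)))), 523) = Add(Add(-8, 441, Mul(Rational(65, 8), Mul(67, Pow(2, -1)))), 523) = Add(Add(-8, 441, Mul(Rational(65, 8), Mul(67, Rational(1, 2)))), 523) = Add(Add(-8, 441, Mul(Rational(65, 8), Rational(67, 2))), 523) = Add(Add(-8, 441, Rational(4355, 16)), 523) = Add(Rational(11283, 16), 523) = Rational(19651, 16)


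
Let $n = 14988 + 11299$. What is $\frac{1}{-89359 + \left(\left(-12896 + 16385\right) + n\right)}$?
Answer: $- \frac{1}{59583} \approx -1.6783 \cdot 10^{-5}$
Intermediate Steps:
$n = 26287$
$\frac{1}{-89359 + \left(\left(-12896 + 16385\right) + n\right)} = \frac{1}{-89359 + \left(\left(-12896 + 16385\right) + 26287\right)} = \frac{1}{-89359 + \left(3489 + 26287\right)} = \frac{1}{-89359 + 29776} = \frac{1}{-59583} = - \frac{1}{59583}$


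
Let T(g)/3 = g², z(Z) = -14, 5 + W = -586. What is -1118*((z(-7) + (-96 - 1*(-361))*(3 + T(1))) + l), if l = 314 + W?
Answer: -1452282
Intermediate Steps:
W = -591 (W = -5 - 586 = -591)
T(g) = 3*g²
l = -277 (l = 314 - 591 = -277)
-1118*((z(-7) + (-96 - 1*(-361))*(3 + T(1))) + l) = -1118*((-14 + (-96 - 1*(-361))*(3 + 3*1²)) - 277) = -1118*((-14 + (-96 + 361)*(3 + 3*1)) - 277) = -1118*((-14 + 265*(3 + 3)) - 277) = -1118*((-14 + 265*6) - 277) = -1118*((-14 + 1590) - 277) = -1118*(1576 - 277) = -1118*1299 = -1452282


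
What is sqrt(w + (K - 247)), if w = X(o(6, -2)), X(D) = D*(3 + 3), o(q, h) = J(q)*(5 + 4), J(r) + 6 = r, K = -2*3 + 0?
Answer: I*sqrt(253) ≈ 15.906*I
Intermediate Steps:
K = -6 (K = -6 + 0 = -6)
J(r) = -6 + r
o(q, h) = -54 + 9*q (o(q, h) = (-6 + q)*(5 + 4) = (-6 + q)*9 = -54 + 9*q)
X(D) = 6*D (X(D) = D*6 = 6*D)
w = 0 (w = 6*(-54 + 9*6) = 6*(-54 + 54) = 6*0 = 0)
sqrt(w + (K - 247)) = sqrt(0 + (-6 - 247)) = sqrt(0 - 253) = sqrt(-253) = I*sqrt(253)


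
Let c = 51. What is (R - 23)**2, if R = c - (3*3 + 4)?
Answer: 225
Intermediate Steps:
R = 38 (R = 51 - (3*3 + 4) = 51 - (9 + 4) = 51 - 1*13 = 51 - 13 = 38)
(R - 23)**2 = (38 - 23)**2 = 15**2 = 225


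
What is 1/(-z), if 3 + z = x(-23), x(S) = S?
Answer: 1/26 ≈ 0.038462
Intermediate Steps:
z = -26 (z = -3 - 23 = -26)
1/(-z) = 1/(-1*(-26)) = 1/26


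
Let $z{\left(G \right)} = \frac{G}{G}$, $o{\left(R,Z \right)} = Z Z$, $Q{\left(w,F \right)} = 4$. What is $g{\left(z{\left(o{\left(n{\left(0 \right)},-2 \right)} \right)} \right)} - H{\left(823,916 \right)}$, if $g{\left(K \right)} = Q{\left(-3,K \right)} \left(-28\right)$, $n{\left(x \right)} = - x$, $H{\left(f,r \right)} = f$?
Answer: $-935$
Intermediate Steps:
$o{\left(R,Z \right)} = Z^{2}$
$z{\left(G \right)} = 1$
$g{\left(K \right)} = -112$ ($g{\left(K \right)} = 4 \left(-28\right) = -112$)
$g{\left(z{\left(o{\left(n{\left(0 \right)},-2 \right)} \right)} \right)} - H{\left(823,916 \right)} = -112 - 823 = -935$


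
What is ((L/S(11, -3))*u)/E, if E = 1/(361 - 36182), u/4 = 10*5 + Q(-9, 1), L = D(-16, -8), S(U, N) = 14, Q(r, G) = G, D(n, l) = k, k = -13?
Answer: 47498646/7 ≈ 6.7855e+6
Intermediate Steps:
D(n, l) = -13
L = -13
u = 204 (u = 4*(10*5 + 1) = 4*(50 + 1) = 4*51 = 204)
E = -1/35821 (E = 1/(-35821) = -1/35821 ≈ -2.7917e-5)
((L/S(11, -3))*u)/E = (-13/14*204)/(-1/35821) = (-13*1/14*204)*(-35821) = -13/14*204*(-35821) = -1326/7*(-35821) = 47498646/7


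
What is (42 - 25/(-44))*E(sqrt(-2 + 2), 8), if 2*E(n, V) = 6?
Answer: 5619/44 ≈ 127.70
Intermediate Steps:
E(n, V) = 3 (E(n, V) = (1/2)*6 = 3)
(42 - 25/(-44))*E(sqrt(-2 + 2), 8) = (42 - 25/(-44))*3 = (42 - 25*(-1/44))*3 = (42 + 25/44)*3 = (1873/44)*3 = 5619/44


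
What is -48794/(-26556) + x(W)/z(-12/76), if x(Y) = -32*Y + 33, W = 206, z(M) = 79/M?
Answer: 297891103/19930278 ≈ 14.947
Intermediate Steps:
x(Y) = 33 - 32*Y
-48794/(-26556) + x(W)/z(-12/76) = -48794/(-26556) + (33 - 32*206)/((79/((-12/76)))) = -48794*(-1/26556) + (33 - 6592)/((79/((-12*1/76)))) = 24397/13278 - 6559/(79/(-3/19)) = 24397/13278 - 6559/(79*(-19/3)) = 24397/13278 - 6559/(-1501/3) = 24397/13278 - 6559*(-3/1501) = 24397/13278 + 19677/1501 = 297891103/19930278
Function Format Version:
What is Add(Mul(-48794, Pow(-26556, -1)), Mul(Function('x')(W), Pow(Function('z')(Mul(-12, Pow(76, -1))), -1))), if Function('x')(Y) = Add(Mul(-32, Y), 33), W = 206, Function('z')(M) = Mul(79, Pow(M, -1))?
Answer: Rational(297891103, 19930278) ≈ 14.947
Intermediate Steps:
Function('x')(Y) = Add(33, Mul(-32, Y))
Add(Mul(-48794, Pow(-26556, -1)), Mul(Function('x')(W), Pow(Function('z')(Mul(-12, Pow(76, -1))), -1))) = Add(Mul(-48794, Pow(-26556, -1)), Mul(Add(33, Mul(-32, 206)), Pow(Mul(79, Pow(Mul(-12, Pow(76, -1)), -1)), -1))) = Add(Mul(-48794, Rational(-1, 26556)), Mul(Add(33, -6592), Pow(Mul(79, Pow(Mul(-12, Rational(1, 76)), -1)), -1))) = Add(Rational(24397, 13278), Mul(-6559, Pow(Mul(79, Pow(Rational(-3, 19), -1)), -1))) = Add(Rational(24397, 13278), Mul(-6559, Pow(Mul(79, Rational(-19, 3)), -1))) = Add(Rational(24397, 13278), Mul(-6559, Pow(Rational(-1501, 3), -1))) = Add(Rational(24397, 13278), Mul(-6559, Rational(-3, 1501))) = Add(Rational(24397, 13278), Rational(19677, 1501)) = Rational(297891103, 19930278)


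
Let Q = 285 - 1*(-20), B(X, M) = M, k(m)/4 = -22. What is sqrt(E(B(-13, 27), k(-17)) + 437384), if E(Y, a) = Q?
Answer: sqrt(437689) ≈ 661.58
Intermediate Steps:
k(m) = -88 (k(m) = 4*(-22) = -88)
Q = 305 (Q = 285 + 20 = 305)
E(Y, a) = 305
sqrt(E(B(-13, 27), k(-17)) + 437384) = sqrt(305 + 437384) = sqrt(437689)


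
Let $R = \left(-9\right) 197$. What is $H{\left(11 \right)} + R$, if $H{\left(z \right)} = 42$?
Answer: $-1731$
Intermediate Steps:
$R = -1773$
$H{\left(11 \right)} + R = 42 - 1773 = -1731$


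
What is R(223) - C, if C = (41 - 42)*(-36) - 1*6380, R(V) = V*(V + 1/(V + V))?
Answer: 112147/2 ≈ 56074.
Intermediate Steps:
R(V) = V*(V + 1/(2*V))
C = -6344 (C = -1*(-36) - 6380 = 36 - 6380 = -6344)
R(223) - C = (½ + 223²) - 1*(-6344) = (½ + 49729) + 6344 = 99459/2 + 6344 = 112147/2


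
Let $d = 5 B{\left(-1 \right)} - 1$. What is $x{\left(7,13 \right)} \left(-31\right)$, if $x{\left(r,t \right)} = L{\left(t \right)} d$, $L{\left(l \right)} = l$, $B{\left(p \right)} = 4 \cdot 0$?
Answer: $403$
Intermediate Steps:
$B{\left(p \right)} = 0$
$d = -1$ ($d = 5 \cdot 0 - 1 = 0 - 1 = -1$)
$x{\left(r,t \right)} = - t$ ($x{\left(r,t \right)} = t \left(-1\right) = - t$)
$x{\left(7,13 \right)} \left(-31\right) = \left(-1\right) 13 \left(-31\right) = \left(-13\right) \left(-31\right) = 403$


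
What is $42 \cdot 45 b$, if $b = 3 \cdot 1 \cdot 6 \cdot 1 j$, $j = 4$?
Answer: $136080$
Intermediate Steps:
$b = 72$ ($b = 3 \cdot 1 \cdot 6 \cdot 1 \cdot 4 = 3 \cdot 6 \cdot 4 = 3 \cdot 24 = 72$)
$42 \cdot 45 b = 42 \cdot 45 \cdot 72 = 1890 \cdot 72 = 136080$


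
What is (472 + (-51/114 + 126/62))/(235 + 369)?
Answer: 557883/711512 ≈ 0.78408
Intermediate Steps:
(472 + (-51/114 + 126/62))/(235 + 369) = (472 + (-51*1/114 + 126*(1/62)))/604 = (472 + (-17/38 + 63/31))*(1/604) = (472 + 1867/1178)*(1/604) = (557883/1178)*(1/604) = 557883/711512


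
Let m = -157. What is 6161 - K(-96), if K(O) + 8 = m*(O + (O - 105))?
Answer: -40460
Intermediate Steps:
K(O) = 16477 - 314*O (K(O) = -8 - 157*(O + (O - 105)) = -8 - 157*(O + (-105 + O)) = -8 - 157*(-105 + 2*O) = -8 + (16485 - 314*O) = 16477 - 314*O)
6161 - K(-96) = 6161 - (16477 - 314*(-96)) = 6161 - (16477 + 30144) = 6161 - 1*46621 = 6161 - 46621 = -40460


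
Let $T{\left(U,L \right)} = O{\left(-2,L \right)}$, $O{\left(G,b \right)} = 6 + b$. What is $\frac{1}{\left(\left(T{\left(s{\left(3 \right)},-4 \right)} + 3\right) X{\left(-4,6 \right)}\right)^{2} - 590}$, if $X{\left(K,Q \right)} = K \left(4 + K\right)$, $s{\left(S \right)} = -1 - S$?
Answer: $- \frac{1}{590} \approx -0.0016949$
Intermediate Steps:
$T{\left(U,L \right)} = 6 + L$
$\frac{1}{\left(\left(T{\left(s{\left(3 \right)},-4 \right)} + 3\right) X{\left(-4,6 \right)}\right)^{2} - 590} = \frac{1}{\left(\left(\left(6 - 4\right) + 3\right) \left(- 4 \left(4 - 4\right)\right)\right)^{2} - 590} = \frac{1}{\left(\left(2 + 3\right) \left(\left(-4\right) 0\right)\right)^{2} - 590} = \frac{1}{\left(5 \cdot 0\right)^{2} - 590} = \frac{1}{0^{2} - 590} = \frac{1}{0 - 590} = \frac{1}{-590} = - \frac{1}{590}$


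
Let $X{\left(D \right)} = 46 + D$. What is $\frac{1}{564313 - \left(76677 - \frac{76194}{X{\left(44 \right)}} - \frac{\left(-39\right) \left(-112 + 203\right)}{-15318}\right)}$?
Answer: $\frac{25530}{12470966693} \approx 2.0472 \cdot 10^{-6}$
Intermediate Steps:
$\frac{1}{564313 - \left(76677 - \frac{76194}{X{\left(44 \right)}} - \frac{\left(-39\right) \left(-112 + 203\right)}{-15318}\right)} = \frac{1}{564313 - \left(76677 - \frac{76194}{46 + 44} - \frac{\left(-39\right) \left(-112 + 203\right)}{-15318}\right)} = \frac{1}{564313 - \left(\frac{379152}{5} - \left(-39\right) 91 \left(- \frac{1}{15318}\right)\right)} = \frac{1}{564313 + \left(-76677 + \left(76194 \cdot \frac{1}{90} - - \frac{1183}{5106}\right)\right)} = \frac{1}{564313 + \left(-76677 + \left(\frac{4233}{5} + \frac{1183}{5106}\right)\right)} = \frac{1}{564313 + \left(-76677 + \frac{21619613}{25530}\right)} = \frac{1}{564313 - \frac{1935944197}{25530}} = \frac{1}{\frac{12470966693}{25530}} = \frac{25530}{12470966693}$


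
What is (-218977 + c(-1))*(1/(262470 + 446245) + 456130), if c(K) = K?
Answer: -70788180020464078/708715 ≈ -9.9882e+10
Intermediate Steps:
(-218977 + c(-1))*(1/(262470 + 446245) + 456130) = (-218977 - 1)*(1/(262470 + 446245) + 456130) = -218978*(1/708715 + 456130) = -218978*323266172951/708715 = -70788180020464078/708715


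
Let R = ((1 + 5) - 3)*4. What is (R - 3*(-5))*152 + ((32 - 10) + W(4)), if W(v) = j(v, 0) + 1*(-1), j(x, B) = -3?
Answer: 4122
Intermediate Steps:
W(v) = -4 (W(v) = -3 + 1*(-1) = -3 - 1 = -4)
R = 12 (R = (6 - 3)*4 = 3*4 = 12)
(R - 3*(-5))*152 + ((32 - 10) + W(4)) = (12 - 3*(-5))*152 + ((32 - 10) - 4) = (12 + 15)*152 + (22 - 4) = 27*152 + 18 = 4104 + 18 = 4122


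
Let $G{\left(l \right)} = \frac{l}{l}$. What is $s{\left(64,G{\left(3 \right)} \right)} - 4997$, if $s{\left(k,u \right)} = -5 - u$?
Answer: $-5003$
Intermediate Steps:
$G{\left(l \right)} = 1$
$s{\left(64,G{\left(3 \right)} \right)} - 4997 = \left(-5 - 1\right) - 4997 = -6 - 4997 = -5003$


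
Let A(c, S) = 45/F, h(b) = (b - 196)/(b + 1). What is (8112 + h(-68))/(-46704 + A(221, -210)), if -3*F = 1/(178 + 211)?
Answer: -181256/2215891 ≈ -0.081798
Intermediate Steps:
F = -1/1167 (F = -1/(3*(178 + 211)) = -⅓/389 = -⅓*1/389 = -1/1167 ≈ -0.00085690)
h(b) = (-196 + b)/(1 + b)
A(c, S) = -52515 (A(c, S) = 45/(-1/1167) = 45*(-1167) = -52515)
(8112 + h(-68))/(-46704 + A(221, -210)) = (8112 + (-196 - 68)/(1 - 68))/(-46704 - 52515) = (8112 - 264/(-67))/(-99219) = (8112 - 1/67*(-264))*(-1/99219) = (8112 + 264/67)*(-1/99219) = (543768/67)*(-1/99219) = -181256/2215891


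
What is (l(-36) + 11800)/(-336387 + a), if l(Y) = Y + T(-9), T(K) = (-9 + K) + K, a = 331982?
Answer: -11737/4405 ≈ -2.6645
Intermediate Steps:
T(K) = -9 + 2*K
l(Y) = -27 + Y (l(Y) = Y + (-9 + 2*(-9)) = Y + (-9 - 18) = Y - 27 = -27 + Y)
(l(-36) + 11800)/(-336387 + a) = ((-27 - 36) + 11800)/(-336387 + 331982) = (-63 + 11800)/(-4405) = 11737*(-1/4405) = -11737/4405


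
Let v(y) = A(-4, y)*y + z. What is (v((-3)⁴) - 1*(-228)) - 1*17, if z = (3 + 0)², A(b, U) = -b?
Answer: 544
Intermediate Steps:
z = 9 (z = 3² = 9)
v(y) = 9 + 4*y (v(y) = (-1*(-4))*y + 9 = 4*y + 9 = 9 + 4*y)
(v((-3)⁴) - 1*(-228)) - 1*17 = ((9 + 4*(-3)⁴) - 1*(-228)) - 1*17 = ((9 + 4*81) + 228) - 17 = ((9 + 324) + 228) - 17 = (333 + 228) - 17 = 561 - 17 = 544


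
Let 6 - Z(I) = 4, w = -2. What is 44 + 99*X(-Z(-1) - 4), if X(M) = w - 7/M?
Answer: -77/2 ≈ -38.500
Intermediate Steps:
Z(I) = 2 (Z(I) = 6 - 1*4 = 6 - 4 = 2)
X(M) = -2 - 7/M
44 + 99*X(-Z(-1) - 4) = 44 + 99*(-2 - 7/(-1*2 - 4)) = 44 + 99*(-2 - 7/(-2 - 4)) = 44 + 99*(-2 - 7/(-6)) = 44 + 99*(-2 - 7*(-⅙)) = 44 + 99*(-2 + 7/6) = 44 + 99*(-⅚) = 44 - 165/2 = -77/2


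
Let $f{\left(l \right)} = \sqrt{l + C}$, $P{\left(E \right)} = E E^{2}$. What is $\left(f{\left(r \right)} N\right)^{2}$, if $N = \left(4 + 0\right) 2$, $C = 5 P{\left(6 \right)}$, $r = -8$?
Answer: $68608$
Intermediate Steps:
$P{\left(E \right)} = E^{3}$
$C = 1080$ ($C = 5 \cdot 6^{3} = 5 \cdot 216 = 1080$)
$N = 8$ ($N = 4 \cdot 2 = 8$)
$f{\left(l \right)} = \sqrt{1080 + l}$ ($f{\left(l \right)} = \sqrt{l + 1080} = \sqrt{1080 + l}$)
$\left(f{\left(r \right)} N\right)^{2} = \left(\sqrt{1080 - 8} \cdot 8\right)^{2} = \left(\sqrt{1072} \cdot 8\right)^{2} = \left(4 \sqrt{67} \cdot 8\right)^{2} = \left(32 \sqrt{67}\right)^{2} = 68608$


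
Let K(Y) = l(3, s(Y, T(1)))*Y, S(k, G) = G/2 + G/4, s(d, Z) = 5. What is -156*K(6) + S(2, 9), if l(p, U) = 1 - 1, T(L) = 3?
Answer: 27/4 ≈ 6.7500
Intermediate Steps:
l(p, U) = 0
S(k, G) = 3*G/4 (S(k, G) = G*(½) + G*(¼) = G/2 + G/4 = 3*G/4)
K(Y) = 0 (K(Y) = 0*Y = 0)
-156*K(6) + S(2, 9) = -156*0 + (¾)*9 = 0 + 27/4 = 27/4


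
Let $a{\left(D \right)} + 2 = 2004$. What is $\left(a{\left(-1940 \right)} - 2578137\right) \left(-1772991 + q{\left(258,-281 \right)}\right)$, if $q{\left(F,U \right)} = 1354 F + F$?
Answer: $3666873135135$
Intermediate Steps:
$q{\left(F,U \right)} = 1355 F$
$a{\left(D \right)} = 2002$ ($a{\left(D \right)} = -2 + 2004 = 2002$)
$\left(a{\left(-1940 \right)} - 2578137\right) \left(-1772991 + q{\left(258,-281 \right)}\right) = \left(2002 - 2578137\right) \left(-1772991 + 1355 \cdot 258\right) = - 2576135 \left(-1772991 + 349590\right) = \left(-2576135\right) \left(-1423401\right) = 3666873135135$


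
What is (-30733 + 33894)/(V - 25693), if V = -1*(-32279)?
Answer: 3161/6586 ≈ 0.47996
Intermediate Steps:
V = 32279
(-30733 + 33894)/(V - 25693) = (-30733 + 33894)/(32279 - 25693) = 3161/6586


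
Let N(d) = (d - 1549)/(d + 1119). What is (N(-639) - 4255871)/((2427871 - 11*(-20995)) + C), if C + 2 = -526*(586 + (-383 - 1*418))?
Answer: -510705067/332628480 ≈ -1.5354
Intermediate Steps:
N(d) = (-1549 + d)/(1119 + d)
C = 113088 (C = -2 - 526*(586 + (-383 - 1*418)) = -2 - 526*(586 + (-383 - 418)) = -2 - 526*(586 - 801) = -2 - 526*(-215) = -2 + 113090 = 113088)
(N(-639) - 4255871)/((2427871 - 11*(-20995)) + C) = ((-1549 - 639)/(1119 - 639) - 4255871)/((2427871 - 11*(-20995)) + 113088) = (-2188/480 - 4255871)/((2427871 - 1*(-230945)) + 113088) = ((1/480)*(-2188) - 4255871)/((2427871 + 230945) + 113088) = (-547/120 - 4255871)/(2658816 + 113088) = -510705067/120/2771904 = -510705067/120*1/2771904 = -510705067/332628480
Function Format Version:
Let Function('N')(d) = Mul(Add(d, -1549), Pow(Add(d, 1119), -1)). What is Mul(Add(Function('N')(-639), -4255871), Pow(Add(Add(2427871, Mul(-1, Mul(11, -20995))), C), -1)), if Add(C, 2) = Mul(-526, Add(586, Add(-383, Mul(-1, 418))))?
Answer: Rational(-510705067, 332628480) ≈ -1.5354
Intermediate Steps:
Function('N')(d) = Mul(Pow(Add(1119, d), -1), Add(-1549, d)) (Function('N')(d) = Mul(Add(-1549, d), Pow(Add(1119, d), -1)) = Mul(Pow(Add(1119, d), -1), Add(-1549, d)))
C = 113088 (C = Add(-2, Mul(-526, Add(586, Add(-383, Mul(-1, 418))))) = Add(-2, Mul(-526, Add(586, Add(-383, -418)))) = Add(-2, Mul(-526, Add(586, -801))) = Add(-2, Mul(-526, -215)) = Add(-2, 113090) = 113088)
Mul(Add(Function('N')(-639), -4255871), Pow(Add(Add(2427871, Mul(-1, Mul(11, -20995))), C), -1)) = Mul(Add(Mul(Pow(Add(1119, -639), -1), Add(-1549, -639)), -4255871), Pow(Add(Add(2427871, Mul(-1, Mul(11, -20995))), 113088), -1)) = Mul(Add(Mul(Pow(480, -1), -2188), -4255871), Pow(Add(Add(2427871, Mul(-1, -230945)), 113088), -1)) = Mul(Add(Mul(Rational(1, 480), -2188), -4255871), Pow(Add(Add(2427871, 230945), 113088), -1)) = Mul(Add(Rational(-547, 120), -4255871), Pow(Add(2658816, 113088), -1)) = Mul(Rational(-510705067, 120), Pow(2771904, -1)) = Mul(Rational(-510705067, 120), Rational(1, 2771904)) = Rational(-510705067, 332628480)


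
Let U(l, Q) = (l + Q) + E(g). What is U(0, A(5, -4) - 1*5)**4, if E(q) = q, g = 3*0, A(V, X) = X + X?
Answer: 28561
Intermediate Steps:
A(V, X) = 2*X
g = 0
U(l, Q) = Q + l (U(l, Q) = (l + Q) + 0 = (Q + l) + 0 = Q + l)
U(0, A(5, -4) - 1*5)**4 = ((2*(-4) - 1*5) + 0)**4 = ((-8 - 5) + 0)**4 = (-13 + 0)**4 = (-13)**4 = 28561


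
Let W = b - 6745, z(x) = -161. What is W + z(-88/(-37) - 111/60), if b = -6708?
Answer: -13614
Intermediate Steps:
W = -13453 (W = -6708 - 6745 = -13453)
W + z(-88/(-37) - 111/60) = -13453 - 161 = -13614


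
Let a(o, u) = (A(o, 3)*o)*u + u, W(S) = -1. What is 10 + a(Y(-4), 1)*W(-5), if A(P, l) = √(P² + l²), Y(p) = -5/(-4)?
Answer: 79/16 ≈ 4.9375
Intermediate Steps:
Y(p) = 5/4 (Y(p) = -5*(-¼) = 5/4)
a(o, u) = u + o*u*√(9 + o²) (a(o, u) = (√(o² + 3²)*o)*u + u = (√(o² + 9)*o)*u + u = (√(9 + o²)*o)*u + u = (o*√(9 + o²))*u + u = o*u*√(9 + o²) + u = u + o*u*√(9 + o²))
10 + a(Y(-4), 1)*W(-5) = 10 + (1*(1 + 5*√(9 + (5/4)²)/4))*(-1) = 10 + (1*(1 + 5*√(9 + 25/16)/4))*(-1) = 10 + (1*(1 + 5*√(169/16)/4))*(-1) = 10 + (1*(1 + (5/4)*(13/4)))*(-1) = 10 + (1*(1 + 65/16))*(-1) = 10 + (1*(81/16))*(-1) = 10 + (81/16)*(-1) = 10 - 81/16 = 79/16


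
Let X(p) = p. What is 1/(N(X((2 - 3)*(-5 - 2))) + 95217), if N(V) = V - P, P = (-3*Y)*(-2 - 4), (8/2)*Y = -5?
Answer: 2/190493 ≈ 1.0499e-5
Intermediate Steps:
Y = -5/4 (Y = (1/4)*(-5) = -5/4 ≈ -1.2500)
P = -45/2 (P = (-3*(-5/4))*(-2 - 4) = (15/4)*(-6) = -45/2 ≈ -22.500)
N(V) = 45/2 + V (N(V) = V - 1*(-45/2) = V + 45/2 = 45/2 + V)
1/(N(X((2 - 3)*(-5 - 2))) + 95217) = 1/((45/2 + (2 - 3)*(-5 - 2)) + 95217) = 1/((45/2 - 1*(-7)) + 95217) = 1/((45/2 + 7) + 95217) = 1/(59/2 + 95217) = 1/(190493/2) = 2/190493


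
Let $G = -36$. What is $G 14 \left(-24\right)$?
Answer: $12096$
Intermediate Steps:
$G 14 \left(-24\right) = \left(-36\right) 14 \left(-24\right) = \left(-504\right) \left(-24\right) = 12096$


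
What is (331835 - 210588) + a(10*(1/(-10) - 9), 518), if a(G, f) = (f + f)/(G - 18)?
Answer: 13214887/109 ≈ 1.2124e+5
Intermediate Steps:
a(G, f) = 2*f/(-18 + G) (a(G, f) = (2*f)/(-18 + G) = 2*f/(-18 + G))
(331835 - 210588) + a(10*(1/(-10) - 9), 518) = (331835 - 210588) + 2*518/(-18 + 10*(1/(-10) - 9)) = 121247 + 2*518/(-18 + 10*(-⅒ - 9)) = 121247 + 2*518/(-18 + 10*(-91/10)) = 121247 + 2*518/(-18 - 91) = 121247 + 2*518/(-109) = 121247 + 2*518*(-1/109) = 121247 - 1036/109 = 13214887/109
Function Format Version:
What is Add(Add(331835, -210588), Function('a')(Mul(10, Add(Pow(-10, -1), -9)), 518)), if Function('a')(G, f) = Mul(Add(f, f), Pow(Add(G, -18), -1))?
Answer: Rational(13214887, 109) ≈ 1.2124e+5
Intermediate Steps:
Function('a')(G, f) = Mul(2, f, Pow(Add(-18, G), -1)) (Function('a')(G, f) = Mul(Mul(2, f), Pow(Add(-18, G), -1)) = Mul(2, f, Pow(Add(-18, G), -1)))
Add(Add(331835, -210588), Function('a')(Mul(10, Add(Pow(-10, -1), -9)), 518)) = Add(Add(331835, -210588), Mul(2, 518, Pow(Add(-18, Mul(10, Add(Pow(-10, -1), -9))), -1))) = Add(121247, Mul(2, 518, Pow(Add(-18, Mul(10, Add(Rational(-1, 10), -9))), -1))) = Add(121247, Mul(2, 518, Pow(Add(-18, Mul(10, Rational(-91, 10))), -1))) = Add(121247, Mul(2, 518, Pow(Add(-18, -91), -1))) = Add(121247, Mul(2, 518, Pow(-109, -1))) = Add(121247, Mul(2, 518, Rational(-1, 109))) = Add(121247, Rational(-1036, 109)) = Rational(13214887, 109)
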